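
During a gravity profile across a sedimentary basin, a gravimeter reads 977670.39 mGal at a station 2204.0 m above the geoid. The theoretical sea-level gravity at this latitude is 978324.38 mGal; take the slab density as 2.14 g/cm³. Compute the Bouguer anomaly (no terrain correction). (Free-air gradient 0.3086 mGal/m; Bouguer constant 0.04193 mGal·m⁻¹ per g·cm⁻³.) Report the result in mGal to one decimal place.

-171.6

Free-air correction = 0.3086 × 2204.0 = 680.15 mGal
Free-air anomaly = 977670.39 − 978324.38 + (680.15) = 26.16 mGal
Bouguer slab correction = 0.04193 × 2.14 × 2204.0 = 197.77 mGal
Simple Bouguer anomaly = 26.16 − (197.77) = -171.61 mGal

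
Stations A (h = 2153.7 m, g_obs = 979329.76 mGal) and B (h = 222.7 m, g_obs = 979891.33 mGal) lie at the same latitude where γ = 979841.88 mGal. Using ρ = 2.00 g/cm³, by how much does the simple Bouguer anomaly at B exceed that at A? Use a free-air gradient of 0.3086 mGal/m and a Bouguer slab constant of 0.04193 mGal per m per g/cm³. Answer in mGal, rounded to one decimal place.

Δg_SB(A) = 979329.76 − 979841.88 + 0.3086×2153.7 − 0.04193×2.00×2153.7 = -28.10 mGal
Δg_SB(B) = 979891.33 − 979841.88 + 0.3086×222.7 − 0.04193×2.00×222.7 = 99.50 mGal
Difference = 99.50 − (-28.10) = 127.60 mGal

127.6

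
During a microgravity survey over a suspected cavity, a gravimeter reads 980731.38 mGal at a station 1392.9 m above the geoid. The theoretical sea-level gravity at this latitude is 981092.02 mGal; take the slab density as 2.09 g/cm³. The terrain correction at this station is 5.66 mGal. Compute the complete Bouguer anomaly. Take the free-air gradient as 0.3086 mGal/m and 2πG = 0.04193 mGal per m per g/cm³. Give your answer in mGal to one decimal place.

-47.2

Free-air correction = 0.3086 × 1392.9 = 429.85 mGal
Free-air anomaly = 980731.38 − 981092.02 + (429.85) = 69.21 mGal
Bouguer slab correction = 0.04193 × 2.09 × 1392.9 = 122.06 mGal
Simple Bouguer anomaly = 69.21 − (122.06) = -52.85 mGal
Complete Bouguer anomaly = -52.85 + 5.66 = -47.19 mGal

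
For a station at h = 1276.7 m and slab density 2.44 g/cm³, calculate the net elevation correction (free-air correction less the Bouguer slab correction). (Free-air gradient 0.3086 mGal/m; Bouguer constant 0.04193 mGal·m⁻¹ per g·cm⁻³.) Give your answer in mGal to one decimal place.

263.4

Combined gradient = 0.3086 − 0.04193 × 2.44 = 0.2062908 mGal/m
Combined elevation correction = 0.2062908 × 1276.7 = 263.4 mGal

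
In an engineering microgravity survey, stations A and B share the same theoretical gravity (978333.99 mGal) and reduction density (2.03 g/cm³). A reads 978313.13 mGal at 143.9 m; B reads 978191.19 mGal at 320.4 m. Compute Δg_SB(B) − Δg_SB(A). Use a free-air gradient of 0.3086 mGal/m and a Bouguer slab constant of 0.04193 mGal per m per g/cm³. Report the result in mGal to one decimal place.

Δg_SB(A) = 978313.13 − 978333.99 + 0.3086×143.9 − 0.04193×2.03×143.9 = 11.30 mGal
Δg_SB(B) = 978191.19 − 978333.99 + 0.3086×320.4 − 0.04193×2.03×320.4 = -71.20 mGal
Difference = -71.20 − (11.30) = -82.50 mGal

-82.5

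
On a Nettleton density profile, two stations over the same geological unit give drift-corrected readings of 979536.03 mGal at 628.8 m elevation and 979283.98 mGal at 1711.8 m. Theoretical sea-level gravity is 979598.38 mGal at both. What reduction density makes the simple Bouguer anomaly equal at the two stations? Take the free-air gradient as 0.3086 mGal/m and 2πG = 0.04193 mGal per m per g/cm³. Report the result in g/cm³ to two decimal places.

1.81

Δg_obs = 979283.98 − 979536.03 = -252.05 mGal over Δh = 1711.8 − 628.8 = 1083.0 m
Equal Bouguer anomalies ⇒ Δg_obs + (0.3086 − 0.04193ρ)·Δh = 0
0.3086 − 0.04193ρ = −Δg_obs/Δh = 0.23273
ρ = (0.3086 − 0.23273) / 0.04193 = 1.81 g/cm³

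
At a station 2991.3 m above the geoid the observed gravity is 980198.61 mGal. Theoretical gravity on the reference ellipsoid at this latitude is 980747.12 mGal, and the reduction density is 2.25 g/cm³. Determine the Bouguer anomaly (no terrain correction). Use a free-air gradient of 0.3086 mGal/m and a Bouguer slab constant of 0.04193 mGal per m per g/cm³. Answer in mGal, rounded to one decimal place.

92.4

Free-air correction = 0.3086 × 2991.3 = 923.12 mGal
Free-air anomaly = 980198.61 − 980747.12 + (923.12) = 374.61 mGal
Bouguer slab correction = 0.04193 × 2.25 × 2991.3 = 282.21 mGal
Simple Bouguer anomaly = 374.61 − (282.21) = 92.40 mGal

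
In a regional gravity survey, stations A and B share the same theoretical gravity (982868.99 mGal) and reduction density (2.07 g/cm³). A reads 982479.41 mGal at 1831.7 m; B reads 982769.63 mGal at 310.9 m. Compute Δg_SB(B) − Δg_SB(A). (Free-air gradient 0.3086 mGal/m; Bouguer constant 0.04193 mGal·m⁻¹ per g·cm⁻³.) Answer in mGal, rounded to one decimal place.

-47.1

Δg_SB(A) = 982479.41 − 982868.99 + 0.3086×1831.7 − 0.04193×2.07×1831.7 = 16.70 mGal
Δg_SB(B) = 982769.63 − 982868.99 + 0.3086×310.9 − 0.04193×2.07×310.9 = -30.40 mGal
Difference = -30.40 − (16.70) = -47.10 mGal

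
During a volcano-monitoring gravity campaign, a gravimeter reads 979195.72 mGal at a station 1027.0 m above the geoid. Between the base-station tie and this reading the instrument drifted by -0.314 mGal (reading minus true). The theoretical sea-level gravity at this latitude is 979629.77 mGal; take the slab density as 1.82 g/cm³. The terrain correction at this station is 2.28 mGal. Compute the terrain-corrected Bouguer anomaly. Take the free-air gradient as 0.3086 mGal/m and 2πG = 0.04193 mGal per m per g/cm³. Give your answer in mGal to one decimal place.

Drift-corrected reading = 979195.72 − (-0.314) = 979196.034 mGal
Free-air correction = 0.3086 × 1027.0 = 316.93 mGal
Free-air anomaly = 979196.034 − 979629.77 + (316.93) = -116.806 mGal
Bouguer slab correction = 0.04193 × 1.82 × 1027.0 = 78.37 mGal
Simple Bouguer anomaly = -116.806 − (78.37) = -195.176 mGal
Complete Bouguer anomaly = -195.176 + 2.28 = -192.896 mGal

-192.9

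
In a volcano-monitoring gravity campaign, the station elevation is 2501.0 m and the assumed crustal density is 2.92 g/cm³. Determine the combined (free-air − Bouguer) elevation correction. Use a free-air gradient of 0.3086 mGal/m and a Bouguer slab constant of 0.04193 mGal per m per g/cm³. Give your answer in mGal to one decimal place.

465.6

Combined gradient = 0.3086 − 0.04193 × 2.92 = 0.1861644 mGal/m
Combined elevation correction = 0.1861644 × 2501.0 = 465.6 mGal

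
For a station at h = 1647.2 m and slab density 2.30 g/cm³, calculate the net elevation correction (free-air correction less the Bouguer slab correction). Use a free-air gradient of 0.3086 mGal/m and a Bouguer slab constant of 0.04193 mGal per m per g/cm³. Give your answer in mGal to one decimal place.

Combined gradient = 0.3086 − 0.04193 × 2.30 = 0.2121610 mGal/m
Combined elevation correction = 0.2121610 × 1647.2 = 349.5 mGal

349.5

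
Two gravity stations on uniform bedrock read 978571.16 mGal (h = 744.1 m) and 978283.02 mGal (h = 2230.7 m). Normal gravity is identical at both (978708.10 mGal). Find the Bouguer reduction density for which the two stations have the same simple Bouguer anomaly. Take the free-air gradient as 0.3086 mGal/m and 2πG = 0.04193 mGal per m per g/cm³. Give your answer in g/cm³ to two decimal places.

2.74

Δg_obs = 978283.02 − 978571.16 = -288.14 mGal over Δh = 2230.7 − 744.1 = 1486.6 m
Equal Bouguer anomalies ⇒ Δg_obs + (0.3086 − 0.04193ρ)·Δh = 0
0.3086 − 0.04193ρ = −Δg_obs/Δh = 0.19382
ρ = (0.3086 − 0.19382) / 0.04193 = 2.74 g/cm³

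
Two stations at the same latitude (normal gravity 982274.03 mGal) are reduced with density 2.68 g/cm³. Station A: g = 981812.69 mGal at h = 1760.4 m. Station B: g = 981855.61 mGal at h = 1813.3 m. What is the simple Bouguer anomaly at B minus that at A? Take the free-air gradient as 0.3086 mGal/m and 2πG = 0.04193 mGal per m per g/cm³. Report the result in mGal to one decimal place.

53.3

Δg_SB(A) = 981812.69 − 982274.03 + 0.3086×1760.4 − 0.04193×2.68×1760.4 = -115.90 mGal
Δg_SB(B) = 981855.61 − 982274.03 + 0.3086×1813.3 − 0.04193×2.68×1813.3 = -62.60 mGal
Difference = -62.60 − (-115.90) = 53.30 mGal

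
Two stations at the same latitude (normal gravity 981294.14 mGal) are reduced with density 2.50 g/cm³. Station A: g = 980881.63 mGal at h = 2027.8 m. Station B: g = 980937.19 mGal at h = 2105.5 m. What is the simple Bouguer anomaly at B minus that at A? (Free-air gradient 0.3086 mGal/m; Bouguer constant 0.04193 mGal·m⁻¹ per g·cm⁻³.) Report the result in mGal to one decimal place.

71.4

Δg_SB(A) = 980881.63 − 981294.14 + 0.3086×2027.8 − 0.04193×2.50×2027.8 = 0.70 mGal
Δg_SB(B) = 980937.19 − 981294.14 + 0.3086×2105.5 − 0.04193×2.50×2105.5 = 72.10 mGal
Difference = 72.10 − (0.70) = 71.40 mGal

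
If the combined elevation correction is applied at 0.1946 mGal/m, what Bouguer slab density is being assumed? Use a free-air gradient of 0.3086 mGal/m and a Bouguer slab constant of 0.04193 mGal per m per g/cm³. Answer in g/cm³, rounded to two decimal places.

0.1946 = 0.3086 − 0.04193 × ρ
ρ = (0.3086 − 0.1946) / 0.04193 = 2.72 g/cm³

2.72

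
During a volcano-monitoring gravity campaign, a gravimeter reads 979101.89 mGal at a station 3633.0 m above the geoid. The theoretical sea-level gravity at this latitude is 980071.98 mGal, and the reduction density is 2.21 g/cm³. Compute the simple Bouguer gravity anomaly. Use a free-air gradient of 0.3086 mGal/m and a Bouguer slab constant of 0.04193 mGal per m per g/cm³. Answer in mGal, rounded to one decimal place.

-185.6

Free-air correction = 0.3086 × 3633.0 = 1121.14 mGal
Free-air anomaly = 979101.89 − 980071.98 + (1121.14) = 151.05 mGal
Bouguer slab correction = 0.04193 × 2.21 × 3633.0 = 336.65 mGal
Simple Bouguer anomaly = 151.05 − (336.65) = -185.60 mGal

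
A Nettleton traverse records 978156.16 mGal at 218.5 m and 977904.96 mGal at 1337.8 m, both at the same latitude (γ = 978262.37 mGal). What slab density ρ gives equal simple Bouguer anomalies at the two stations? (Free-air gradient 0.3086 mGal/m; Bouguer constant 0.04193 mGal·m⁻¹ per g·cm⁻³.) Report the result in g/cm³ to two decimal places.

2.01

Δg_obs = 977904.96 − 978156.16 = -251.20 mGal over Δh = 1337.8 − 218.5 = 1119.3 m
Equal Bouguer anomalies ⇒ Δg_obs + (0.3086 − 0.04193ρ)·Δh = 0
0.3086 − 0.04193ρ = −Δg_obs/Δh = 0.22443
ρ = (0.3086 − 0.22443) / 0.04193 = 2.01 g/cm³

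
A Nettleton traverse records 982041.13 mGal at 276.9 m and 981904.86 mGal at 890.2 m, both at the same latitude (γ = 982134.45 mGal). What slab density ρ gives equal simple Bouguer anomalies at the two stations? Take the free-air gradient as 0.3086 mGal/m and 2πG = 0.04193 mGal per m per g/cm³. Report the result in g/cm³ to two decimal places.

2.06

Δg_obs = 981904.86 − 982041.13 = -136.27 mGal over Δh = 890.2 − 276.9 = 613.3 m
Equal Bouguer anomalies ⇒ Δg_obs + (0.3086 − 0.04193ρ)·Δh = 0
0.3086 − 0.04193ρ = −Δg_obs/Δh = 0.22219
ρ = (0.3086 − 0.22219) / 0.04193 = 2.06 g/cm³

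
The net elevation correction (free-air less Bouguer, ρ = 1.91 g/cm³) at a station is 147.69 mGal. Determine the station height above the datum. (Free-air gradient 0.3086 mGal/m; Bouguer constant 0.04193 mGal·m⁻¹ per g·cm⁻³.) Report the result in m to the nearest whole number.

Combined gradient = 0.3086 − 0.04193 × 1.91 = 0.2285137 mGal/m
h = 147.69 / 0.2285137 = 646.31 m

646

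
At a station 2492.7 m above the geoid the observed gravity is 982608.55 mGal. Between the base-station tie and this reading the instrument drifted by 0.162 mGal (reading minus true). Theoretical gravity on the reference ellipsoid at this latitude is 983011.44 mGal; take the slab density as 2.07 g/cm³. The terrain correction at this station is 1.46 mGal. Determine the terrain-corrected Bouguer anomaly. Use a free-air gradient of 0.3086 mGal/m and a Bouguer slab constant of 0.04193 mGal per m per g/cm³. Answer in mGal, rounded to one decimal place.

151.3

Drift-corrected reading = 982608.55 − (0.162) = 982608.388 mGal
Free-air correction = 0.3086 × 2492.7 = 769.25 mGal
Free-air anomaly = 982608.388 − 983011.44 + (769.25) = 366.198 mGal
Bouguer slab correction = 0.04193 × 2.07 × 2492.7 = 216.35 mGal
Simple Bouguer anomaly = 366.198 − (216.35) = 149.848 mGal
Complete Bouguer anomaly = 149.848 + 1.46 = 151.308 mGal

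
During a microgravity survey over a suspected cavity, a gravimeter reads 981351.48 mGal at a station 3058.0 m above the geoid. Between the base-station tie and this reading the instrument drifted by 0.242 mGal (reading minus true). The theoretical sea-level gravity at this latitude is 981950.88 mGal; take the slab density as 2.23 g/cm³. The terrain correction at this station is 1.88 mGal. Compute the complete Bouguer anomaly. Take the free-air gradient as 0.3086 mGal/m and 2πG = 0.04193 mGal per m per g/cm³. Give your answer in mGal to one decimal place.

Drift-corrected reading = 981351.48 − (0.242) = 981351.238 mGal
Free-air correction = 0.3086 × 3058.0 = 943.70 mGal
Free-air anomaly = 981351.238 − 981950.88 + (943.70) = 344.058 mGal
Bouguer slab correction = 0.04193 × 2.23 × 3058.0 = 285.93 mGal
Simple Bouguer anomaly = 344.058 − (285.93) = 58.128 mGal
Complete Bouguer anomaly = 58.128 + 1.88 = 60.008 mGal

60.0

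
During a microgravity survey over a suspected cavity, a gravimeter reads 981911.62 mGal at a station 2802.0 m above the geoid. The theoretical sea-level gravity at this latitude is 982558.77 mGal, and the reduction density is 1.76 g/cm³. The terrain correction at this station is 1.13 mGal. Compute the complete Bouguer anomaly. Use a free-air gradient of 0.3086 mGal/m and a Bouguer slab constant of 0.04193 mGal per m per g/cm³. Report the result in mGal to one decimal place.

Free-air correction = 0.3086 × 2802.0 = 864.70 mGal
Free-air anomaly = 981911.62 − 982558.77 + (864.70) = 217.55 mGal
Bouguer slab correction = 0.04193 × 1.76 × 2802.0 = 206.78 mGal
Simple Bouguer anomaly = 217.55 − (206.78) = 10.77 mGal
Complete Bouguer anomaly = 10.77 + 1.13 = 11.90 mGal

11.9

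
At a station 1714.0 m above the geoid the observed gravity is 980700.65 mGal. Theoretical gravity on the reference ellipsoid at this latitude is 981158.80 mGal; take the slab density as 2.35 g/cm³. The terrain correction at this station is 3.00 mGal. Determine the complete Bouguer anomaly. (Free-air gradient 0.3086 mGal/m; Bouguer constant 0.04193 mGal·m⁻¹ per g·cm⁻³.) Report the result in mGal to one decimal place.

-95.1

Free-air correction = 0.3086 × 1714.0 = 528.94 mGal
Free-air anomaly = 980700.65 − 981158.80 + (528.94) = 70.79 mGal
Bouguer slab correction = 0.04193 × 2.35 × 1714.0 = 168.89 mGal
Simple Bouguer anomaly = 70.79 − (168.89) = -98.10 mGal
Complete Bouguer anomaly = -98.10 + 3.00 = -95.10 mGal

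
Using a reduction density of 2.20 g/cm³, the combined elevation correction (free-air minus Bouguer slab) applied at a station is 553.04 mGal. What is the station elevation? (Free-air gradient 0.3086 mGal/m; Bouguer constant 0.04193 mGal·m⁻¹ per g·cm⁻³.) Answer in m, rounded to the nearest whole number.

2556

Combined gradient = 0.3086 − 0.04193 × 2.20 = 0.2163540 mGal/m
h = 553.04 / 0.2163540 = 2556.18 m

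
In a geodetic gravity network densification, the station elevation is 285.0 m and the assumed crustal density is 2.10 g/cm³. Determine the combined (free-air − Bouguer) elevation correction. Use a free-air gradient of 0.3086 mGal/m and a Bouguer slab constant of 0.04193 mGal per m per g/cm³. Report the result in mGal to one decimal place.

62.9

Combined gradient = 0.3086 − 0.04193 × 2.10 = 0.2205470 mGal/m
Combined elevation correction = 0.2205470 × 285.0 = 62.9 mGal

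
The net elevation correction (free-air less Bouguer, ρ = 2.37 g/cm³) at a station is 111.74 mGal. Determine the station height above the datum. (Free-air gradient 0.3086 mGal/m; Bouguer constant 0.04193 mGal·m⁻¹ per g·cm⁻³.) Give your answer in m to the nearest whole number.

534

Combined gradient = 0.3086 − 0.04193 × 2.37 = 0.2092259 mGal/m
h = 111.74 / 0.2092259 = 534.06 m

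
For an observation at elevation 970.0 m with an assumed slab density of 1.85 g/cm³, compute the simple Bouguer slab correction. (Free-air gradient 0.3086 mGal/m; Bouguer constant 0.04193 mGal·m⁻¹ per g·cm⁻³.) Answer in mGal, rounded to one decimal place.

Bouguer slab correction = 0.04193 × 1.85 × 970.0 = 75.2 mGal

75.2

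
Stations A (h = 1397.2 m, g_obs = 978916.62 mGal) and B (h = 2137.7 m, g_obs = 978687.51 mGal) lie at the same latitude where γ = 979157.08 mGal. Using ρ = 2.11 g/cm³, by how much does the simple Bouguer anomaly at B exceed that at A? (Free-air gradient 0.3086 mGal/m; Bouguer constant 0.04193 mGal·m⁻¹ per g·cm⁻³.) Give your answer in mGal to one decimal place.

Δg_SB(A) = 978916.62 − 979157.08 + 0.3086×1397.2 − 0.04193×2.11×1397.2 = 67.10 mGal
Δg_SB(B) = 978687.51 − 979157.08 + 0.3086×2137.7 − 0.04193×2.11×2137.7 = 1.00 mGal
Difference = 1.00 − (67.10) = -66.10 mGal

-66.1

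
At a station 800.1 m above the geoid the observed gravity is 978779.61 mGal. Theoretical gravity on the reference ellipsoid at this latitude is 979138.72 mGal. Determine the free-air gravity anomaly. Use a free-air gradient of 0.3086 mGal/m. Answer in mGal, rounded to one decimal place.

-112.2

Free-air correction = 0.3086 × 800.1 = 246.91 mGal
Free-air anomaly = 978779.61 − 979138.72 + (246.91) = -112.20 mGal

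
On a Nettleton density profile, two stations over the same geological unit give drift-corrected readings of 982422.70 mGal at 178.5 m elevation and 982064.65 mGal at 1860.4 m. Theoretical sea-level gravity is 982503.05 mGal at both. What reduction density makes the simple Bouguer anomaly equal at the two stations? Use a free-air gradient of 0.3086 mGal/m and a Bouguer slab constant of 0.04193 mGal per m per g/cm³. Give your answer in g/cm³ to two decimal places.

2.28

Δg_obs = 982064.65 − 982422.70 = -358.05 mGal over Δh = 1860.4 − 178.5 = 1681.9 m
Equal Bouguer anomalies ⇒ Δg_obs + (0.3086 − 0.04193ρ)·Δh = 0
0.3086 − 0.04193ρ = −Δg_obs/Δh = 0.21288
ρ = (0.3086 − 0.21288) / 0.04193 = 2.28 g/cm³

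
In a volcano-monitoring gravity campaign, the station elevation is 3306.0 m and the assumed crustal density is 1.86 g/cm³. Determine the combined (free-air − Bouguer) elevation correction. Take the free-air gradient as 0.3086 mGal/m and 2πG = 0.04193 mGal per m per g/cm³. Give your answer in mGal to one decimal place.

762.4

Combined gradient = 0.3086 − 0.04193 × 1.86 = 0.2306102 mGal/m
Combined elevation correction = 0.2306102 × 3306.0 = 762.4 mGal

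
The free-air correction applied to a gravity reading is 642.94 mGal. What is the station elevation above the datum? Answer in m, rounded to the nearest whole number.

2083

h = 642.94 / 0.3086 = 2083.41 m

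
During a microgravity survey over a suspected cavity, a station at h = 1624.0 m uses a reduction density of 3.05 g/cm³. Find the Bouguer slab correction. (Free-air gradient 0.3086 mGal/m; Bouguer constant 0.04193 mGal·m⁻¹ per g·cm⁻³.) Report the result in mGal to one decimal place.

207.7

Bouguer slab correction = 0.04193 × 3.05 × 1624.0 = 207.7 mGal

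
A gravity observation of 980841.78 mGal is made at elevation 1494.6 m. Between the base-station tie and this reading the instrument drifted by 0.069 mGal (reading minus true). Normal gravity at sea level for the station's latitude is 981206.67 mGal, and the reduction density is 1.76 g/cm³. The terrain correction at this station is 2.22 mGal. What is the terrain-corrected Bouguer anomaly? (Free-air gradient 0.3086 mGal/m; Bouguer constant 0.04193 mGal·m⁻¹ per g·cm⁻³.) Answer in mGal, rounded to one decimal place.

Drift-corrected reading = 980841.78 − (0.069) = 980841.711 mGal
Free-air correction = 0.3086 × 1494.6 = 461.23 mGal
Free-air anomaly = 980841.711 − 981206.67 + (461.23) = 96.271 mGal
Bouguer slab correction = 0.04193 × 1.76 × 1494.6 = 110.30 mGal
Simple Bouguer anomaly = 96.271 − (110.30) = -14.029 mGal
Complete Bouguer anomaly = -14.029 + 2.22 = -11.809 mGal

-11.8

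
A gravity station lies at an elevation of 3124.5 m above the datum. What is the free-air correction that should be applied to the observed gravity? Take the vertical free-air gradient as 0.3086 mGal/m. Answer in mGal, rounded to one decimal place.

Free-air correction = 0.3086 × 3124.5 = 964.2 mGal

964.2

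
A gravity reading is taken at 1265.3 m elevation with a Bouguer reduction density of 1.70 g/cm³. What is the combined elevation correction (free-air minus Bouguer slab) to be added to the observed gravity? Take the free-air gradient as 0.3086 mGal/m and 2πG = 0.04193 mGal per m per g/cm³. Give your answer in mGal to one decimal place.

Combined gradient = 0.3086 − 0.04193 × 1.70 = 0.2373190 mGal/m
Combined elevation correction = 0.2373190 × 1265.3 = 300.3 mGal

300.3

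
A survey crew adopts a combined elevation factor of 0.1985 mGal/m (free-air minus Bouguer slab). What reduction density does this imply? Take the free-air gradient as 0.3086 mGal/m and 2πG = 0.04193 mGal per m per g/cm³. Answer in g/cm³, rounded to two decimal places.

0.1985 = 0.3086 − 0.04193 × ρ
ρ = (0.3086 − 0.1985) / 0.04193 = 2.63 g/cm³

2.63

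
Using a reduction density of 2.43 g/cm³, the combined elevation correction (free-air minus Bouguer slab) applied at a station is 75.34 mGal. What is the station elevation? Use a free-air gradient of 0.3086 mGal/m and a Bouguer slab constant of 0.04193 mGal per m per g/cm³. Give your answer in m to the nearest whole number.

Combined gradient = 0.3086 − 0.04193 × 2.43 = 0.2067101 mGal/m
h = 75.34 / 0.2067101 = 364.47 m

364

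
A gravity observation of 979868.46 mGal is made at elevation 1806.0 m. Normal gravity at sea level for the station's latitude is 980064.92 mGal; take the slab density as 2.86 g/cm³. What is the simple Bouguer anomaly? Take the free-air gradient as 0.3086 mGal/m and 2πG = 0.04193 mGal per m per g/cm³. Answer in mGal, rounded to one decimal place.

144.3

Free-air correction = 0.3086 × 1806.0 = 557.33 mGal
Free-air anomaly = 979868.46 − 980064.92 + (557.33) = 360.87 mGal
Bouguer slab correction = 0.04193 × 2.86 × 1806.0 = 216.58 mGal
Simple Bouguer anomaly = 360.87 − (216.58) = 144.29 mGal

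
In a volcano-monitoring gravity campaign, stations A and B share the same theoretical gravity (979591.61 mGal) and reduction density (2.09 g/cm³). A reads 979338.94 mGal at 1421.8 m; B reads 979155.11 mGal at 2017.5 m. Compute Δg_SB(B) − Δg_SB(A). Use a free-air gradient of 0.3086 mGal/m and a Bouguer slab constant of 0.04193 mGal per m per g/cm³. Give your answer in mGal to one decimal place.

Δg_SB(A) = 979338.94 − 979591.61 + 0.3086×1421.8 − 0.04193×2.09×1421.8 = 61.50 mGal
Δg_SB(B) = 979155.11 − 979591.61 + 0.3086×2017.5 − 0.04193×2.09×2017.5 = 9.30 mGal
Difference = 9.30 − (61.50) = -52.20 mGal

-52.2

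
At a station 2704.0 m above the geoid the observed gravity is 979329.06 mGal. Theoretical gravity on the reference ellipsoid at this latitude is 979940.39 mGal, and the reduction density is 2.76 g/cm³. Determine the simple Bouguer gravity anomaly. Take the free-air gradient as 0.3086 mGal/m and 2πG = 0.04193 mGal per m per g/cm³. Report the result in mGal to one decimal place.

Free-air correction = 0.3086 × 2704.0 = 834.45 mGal
Free-air anomaly = 979329.06 − 979940.39 + (834.45) = 223.12 mGal
Bouguer slab correction = 0.04193 × 2.76 × 2704.0 = 312.93 mGal
Simple Bouguer anomaly = 223.12 − (312.93) = -89.81 mGal

-89.8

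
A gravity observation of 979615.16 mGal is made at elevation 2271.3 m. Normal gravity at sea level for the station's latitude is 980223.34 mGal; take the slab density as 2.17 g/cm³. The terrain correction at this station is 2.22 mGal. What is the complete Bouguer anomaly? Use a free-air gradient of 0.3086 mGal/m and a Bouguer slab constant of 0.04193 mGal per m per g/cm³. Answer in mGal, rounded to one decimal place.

Free-air correction = 0.3086 × 2271.3 = 700.92 mGal
Free-air anomaly = 979615.16 − 980223.34 + (700.92) = 92.74 mGal
Bouguer slab correction = 0.04193 × 2.17 × 2271.3 = 206.66 mGal
Simple Bouguer anomaly = 92.74 − (206.66) = -113.92 mGal
Complete Bouguer anomaly = -113.92 + 2.22 = -111.70 mGal

-111.7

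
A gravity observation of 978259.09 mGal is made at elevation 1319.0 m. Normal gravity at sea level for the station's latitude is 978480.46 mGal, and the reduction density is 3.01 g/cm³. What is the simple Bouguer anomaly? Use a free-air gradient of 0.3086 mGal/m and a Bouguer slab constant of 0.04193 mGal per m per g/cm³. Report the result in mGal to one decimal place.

Free-air correction = 0.3086 × 1319.0 = 407.04 mGal
Free-air anomaly = 978259.09 − 978480.46 + (407.04) = 185.67 mGal
Bouguer slab correction = 0.04193 × 3.01 × 1319.0 = 166.47 mGal
Simple Bouguer anomaly = 185.67 − (166.47) = 19.20 mGal

19.2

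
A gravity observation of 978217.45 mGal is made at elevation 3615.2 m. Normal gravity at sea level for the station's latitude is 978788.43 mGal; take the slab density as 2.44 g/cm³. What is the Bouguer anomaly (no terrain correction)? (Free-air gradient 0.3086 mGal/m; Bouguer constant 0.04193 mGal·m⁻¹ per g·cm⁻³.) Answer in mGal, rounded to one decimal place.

Free-air correction = 0.3086 × 3615.2 = 1115.65 mGal
Free-air anomaly = 978217.45 − 978788.43 + (1115.65) = 544.67 mGal
Bouguer slab correction = 0.04193 × 2.44 × 3615.2 = 369.87 mGal
Simple Bouguer anomaly = 544.67 − (369.87) = 174.80 mGal

174.8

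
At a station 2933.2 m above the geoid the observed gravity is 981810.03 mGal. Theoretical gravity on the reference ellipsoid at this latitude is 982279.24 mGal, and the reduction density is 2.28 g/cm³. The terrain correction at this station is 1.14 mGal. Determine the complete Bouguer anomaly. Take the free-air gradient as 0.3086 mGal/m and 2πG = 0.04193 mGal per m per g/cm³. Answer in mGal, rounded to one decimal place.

Free-air correction = 0.3086 × 2933.2 = 905.19 mGal
Free-air anomaly = 981810.03 − 982279.24 + (905.19) = 435.98 mGal
Bouguer slab correction = 0.04193 × 2.28 × 2933.2 = 280.42 mGal
Simple Bouguer anomaly = 435.98 − (280.42) = 155.56 mGal
Complete Bouguer anomaly = 155.56 + 1.14 = 156.70 mGal

156.7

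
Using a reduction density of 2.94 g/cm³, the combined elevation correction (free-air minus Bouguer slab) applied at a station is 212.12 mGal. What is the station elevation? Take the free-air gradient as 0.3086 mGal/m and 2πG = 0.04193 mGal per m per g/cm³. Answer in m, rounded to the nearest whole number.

Combined gradient = 0.3086 − 0.04193 × 2.94 = 0.1853258 mGal/m
h = 212.12 / 0.1853258 = 1144.58 m

1145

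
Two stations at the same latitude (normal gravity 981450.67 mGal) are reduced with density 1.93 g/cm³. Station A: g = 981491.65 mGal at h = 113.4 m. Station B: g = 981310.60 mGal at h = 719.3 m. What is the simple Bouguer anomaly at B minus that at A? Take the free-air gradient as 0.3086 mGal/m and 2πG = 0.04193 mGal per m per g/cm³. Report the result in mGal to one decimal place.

Δg_SB(A) = 981491.65 − 981450.67 + 0.3086×113.4 − 0.04193×1.93×113.4 = 66.80 mGal
Δg_SB(B) = 981310.60 − 981450.67 + 0.3086×719.3 − 0.04193×1.93×719.3 = 23.70 mGal
Difference = 23.70 − (66.80) = -43.10 mGal

-43.1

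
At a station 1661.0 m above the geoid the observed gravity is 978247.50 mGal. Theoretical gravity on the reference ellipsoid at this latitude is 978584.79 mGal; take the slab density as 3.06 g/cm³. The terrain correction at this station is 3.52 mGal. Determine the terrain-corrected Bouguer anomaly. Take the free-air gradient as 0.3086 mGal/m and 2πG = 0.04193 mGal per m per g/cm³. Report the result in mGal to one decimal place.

Free-air correction = 0.3086 × 1661.0 = 512.58 mGal
Free-air anomaly = 978247.50 − 978584.79 + (512.58) = 175.29 mGal
Bouguer slab correction = 0.04193 × 3.06 × 1661.0 = 213.12 mGal
Simple Bouguer anomaly = 175.29 − (213.12) = -37.83 mGal
Complete Bouguer anomaly = -37.83 + 3.52 = -34.31 mGal

-34.3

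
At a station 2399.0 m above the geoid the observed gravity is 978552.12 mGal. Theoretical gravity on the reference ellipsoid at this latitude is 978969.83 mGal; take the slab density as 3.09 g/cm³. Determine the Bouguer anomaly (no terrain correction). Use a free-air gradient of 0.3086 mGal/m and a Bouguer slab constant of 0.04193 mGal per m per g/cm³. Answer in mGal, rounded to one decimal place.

11.8

Free-air correction = 0.3086 × 2399.0 = 740.33 mGal
Free-air anomaly = 978552.12 − 978969.83 + (740.33) = 322.62 mGal
Bouguer slab correction = 0.04193 × 3.09 × 2399.0 = 310.82 mGal
Simple Bouguer anomaly = 322.62 − (310.82) = 11.80 mGal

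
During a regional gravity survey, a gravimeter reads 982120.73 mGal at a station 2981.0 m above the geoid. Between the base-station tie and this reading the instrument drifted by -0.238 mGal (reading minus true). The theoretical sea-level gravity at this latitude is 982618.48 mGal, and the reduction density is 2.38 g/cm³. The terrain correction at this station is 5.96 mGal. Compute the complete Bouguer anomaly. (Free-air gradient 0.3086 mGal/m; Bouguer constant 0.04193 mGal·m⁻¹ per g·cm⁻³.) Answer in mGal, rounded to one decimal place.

130.9

Drift-corrected reading = 982120.73 − (-0.238) = 982120.968 mGal
Free-air correction = 0.3086 × 2981.0 = 919.94 mGal
Free-air anomaly = 982120.968 − 982618.48 + (919.94) = 422.428 mGal
Bouguer slab correction = 0.04193 × 2.38 × 2981.0 = 297.48 mGal
Simple Bouguer anomaly = 422.428 − (297.48) = 124.948 mGal
Complete Bouguer anomaly = 124.948 + 5.96 = 130.908 mGal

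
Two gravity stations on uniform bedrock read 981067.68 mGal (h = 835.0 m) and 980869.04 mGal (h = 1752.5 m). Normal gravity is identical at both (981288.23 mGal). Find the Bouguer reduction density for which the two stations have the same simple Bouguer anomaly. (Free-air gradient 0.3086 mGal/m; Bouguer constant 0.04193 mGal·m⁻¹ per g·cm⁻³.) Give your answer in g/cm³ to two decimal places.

2.20

Δg_obs = 980869.04 − 981067.68 = -198.64 mGal over Δh = 1752.5 − 835.0 = 917.5 m
Equal Bouguer anomalies ⇒ Δg_obs + (0.3086 − 0.04193ρ)·Δh = 0
0.3086 − 0.04193ρ = −Δg_obs/Δh = 0.21650
ρ = (0.3086 − 0.21650) / 0.04193 = 2.20 g/cm³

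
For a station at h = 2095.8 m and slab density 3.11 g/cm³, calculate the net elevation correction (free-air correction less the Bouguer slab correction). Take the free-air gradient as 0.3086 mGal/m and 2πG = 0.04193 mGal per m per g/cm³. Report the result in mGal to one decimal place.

373.5

Combined gradient = 0.3086 − 0.04193 × 3.11 = 0.1781977 mGal/m
Combined elevation correction = 0.1781977 × 2095.8 = 373.5 mGal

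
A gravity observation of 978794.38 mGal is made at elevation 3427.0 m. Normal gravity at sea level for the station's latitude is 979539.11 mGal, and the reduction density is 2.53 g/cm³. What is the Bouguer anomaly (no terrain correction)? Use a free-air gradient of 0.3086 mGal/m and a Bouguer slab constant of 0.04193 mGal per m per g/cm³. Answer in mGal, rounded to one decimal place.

-50.7

Free-air correction = 0.3086 × 3427.0 = 1057.57 mGal
Free-air anomaly = 978794.38 − 979539.11 + (1057.57) = 312.84 mGal
Bouguer slab correction = 0.04193 × 2.53 × 3427.0 = 363.55 mGal
Simple Bouguer anomaly = 312.84 − (363.55) = -50.71 mGal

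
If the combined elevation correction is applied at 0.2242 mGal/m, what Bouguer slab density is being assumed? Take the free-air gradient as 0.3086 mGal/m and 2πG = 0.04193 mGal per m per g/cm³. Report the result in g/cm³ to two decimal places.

0.2242 = 0.3086 − 0.04193 × ρ
ρ = (0.3086 − 0.2242) / 0.04193 = 2.01 g/cm³

2.01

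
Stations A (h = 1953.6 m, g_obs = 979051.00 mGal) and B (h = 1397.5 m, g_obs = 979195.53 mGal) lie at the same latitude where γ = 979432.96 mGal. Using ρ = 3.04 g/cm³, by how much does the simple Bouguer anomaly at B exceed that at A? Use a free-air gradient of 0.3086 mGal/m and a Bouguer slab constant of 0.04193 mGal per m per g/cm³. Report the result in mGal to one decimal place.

43.8

Δg_SB(A) = 979051.00 − 979432.96 + 0.3086×1953.6 − 0.04193×3.04×1953.6 = -28.10 mGal
Δg_SB(B) = 979195.53 − 979432.96 + 0.3086×1397.5 − 0.04193×3.04×1397.5 = 15.70 mGal
Difference = 15.70 − (-28.10) = 43.80 mGal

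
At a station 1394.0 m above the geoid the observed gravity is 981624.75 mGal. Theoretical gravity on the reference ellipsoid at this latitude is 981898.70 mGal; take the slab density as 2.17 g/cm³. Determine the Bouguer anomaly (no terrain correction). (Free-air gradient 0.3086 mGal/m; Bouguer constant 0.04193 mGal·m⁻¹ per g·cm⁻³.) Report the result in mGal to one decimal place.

Free-air correction = 0.3086 × 1394.0 = 430.19 mGal
Free-air anomaly = 981624.75 − 981898.70 + (430.19) = 156.24 mGal
Bouguer slab correction = 0.04193 × 2.17 × 1394.0 = 126.84 mGal
Simple Bouguer anomaly = 156.24 − (126.84) = 29.40 mGal

29.4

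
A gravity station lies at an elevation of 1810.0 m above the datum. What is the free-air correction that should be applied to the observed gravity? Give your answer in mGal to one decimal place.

558.6

Free-air correction = 0.3086 × 1810.0 = 558.6 mGal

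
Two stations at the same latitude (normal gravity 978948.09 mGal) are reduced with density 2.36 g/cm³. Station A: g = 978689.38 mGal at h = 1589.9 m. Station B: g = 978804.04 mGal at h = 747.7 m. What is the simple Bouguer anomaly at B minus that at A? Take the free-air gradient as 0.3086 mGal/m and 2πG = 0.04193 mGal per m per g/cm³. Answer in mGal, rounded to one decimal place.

Δg_SB(A) = 978689.38 − 978948.09 + 0.3086×1589.9 − 0.04193×2.36×1589.9 = 74.60 mGal
Δg_SB(B) = 978804.04 − 978948.09 + 0.3086×747.7 − 0.04193×2.36×747.7 = 12.70 mGal
Difference = 12.70 − (74.60) = -61.90 mGal

-61.9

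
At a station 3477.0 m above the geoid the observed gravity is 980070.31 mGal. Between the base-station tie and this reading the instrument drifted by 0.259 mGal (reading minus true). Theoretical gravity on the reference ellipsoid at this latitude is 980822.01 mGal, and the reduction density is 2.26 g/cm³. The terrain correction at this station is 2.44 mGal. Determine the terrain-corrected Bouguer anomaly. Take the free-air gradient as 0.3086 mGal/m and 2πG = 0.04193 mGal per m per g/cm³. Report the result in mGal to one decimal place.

Drift-corrected reading = 980070.31 − (0.259) = 980070.051 mGal
Free-air correction = 0.3086 × 3477.0 = 1073.00 mGal
Free-air anomaly = 980070.051 − 980822.01 + (1073.00) = 321.041 mGal
Bouguer slab correction = 0.04193 × 2.26 × 3477.0 = 329.49 mGal
Simple Bouguer anomaly = 321.041 − (329.49) = -8.449 mGal
Complete Bouguer anomaly = -8.449 + 2.44 = -6.009 mGal

-6.0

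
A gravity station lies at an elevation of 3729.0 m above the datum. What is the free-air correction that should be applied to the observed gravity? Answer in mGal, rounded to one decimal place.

Free-air correction = 0.3086 × 3729.0 = 1150.8 mGal

1150.8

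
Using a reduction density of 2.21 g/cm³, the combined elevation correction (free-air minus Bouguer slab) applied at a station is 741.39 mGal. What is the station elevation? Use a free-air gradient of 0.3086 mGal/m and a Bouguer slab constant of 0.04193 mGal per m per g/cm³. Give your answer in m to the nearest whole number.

3433

Combined gradient = 0.3086 − 0.04193 × 2.21 = 0.2159347 mGal/m
h = 741.39 / 0.2159347 = 3433.40 m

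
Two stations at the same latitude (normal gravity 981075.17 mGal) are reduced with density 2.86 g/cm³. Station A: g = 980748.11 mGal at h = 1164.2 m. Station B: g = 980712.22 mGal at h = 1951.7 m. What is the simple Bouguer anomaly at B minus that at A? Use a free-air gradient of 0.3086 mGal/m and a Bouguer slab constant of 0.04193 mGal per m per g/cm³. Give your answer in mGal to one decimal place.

Δg_SB(A) = 980748.11 − 981075.17 + 0.3086×1164.2 − 0.04193×2.86×1164.2 = -107.40 mGal
Δg_SB(B) = 980712.22 − 981075.17 + 0.3086×1951.7 − 0.04193×2.86×1951.7 = 5.30 mGal
Difference = 5.30 − (-107.40) = 112.70 mGal

112.7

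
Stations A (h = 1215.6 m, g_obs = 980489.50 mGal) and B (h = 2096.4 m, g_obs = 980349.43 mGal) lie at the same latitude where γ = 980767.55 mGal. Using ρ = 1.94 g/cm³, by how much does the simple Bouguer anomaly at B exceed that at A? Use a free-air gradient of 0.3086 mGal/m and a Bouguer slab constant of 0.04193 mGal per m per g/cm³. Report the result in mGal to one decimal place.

Δg_SB(A) = 980489.50 − 980767.55 + 0.3086×1215.6 − 0.04193×1.94×1215.6 = -1.80 mGal
Δg_SB(B) = 980349.43 − 980767.55 + 0.3086×2096.4 − 0.04193×1.94×2096.4 = 58.30 mGal
Difference = 58.30 − (-1.80) = 60.10 mGal

60.1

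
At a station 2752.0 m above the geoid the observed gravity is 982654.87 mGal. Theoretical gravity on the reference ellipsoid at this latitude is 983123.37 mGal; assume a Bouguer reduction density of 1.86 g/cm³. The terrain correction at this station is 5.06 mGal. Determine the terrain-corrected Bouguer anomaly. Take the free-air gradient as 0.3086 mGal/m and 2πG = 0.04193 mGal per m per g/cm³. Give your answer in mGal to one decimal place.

Free-air correction = 0.3086 × 2752.0 = 849.27 mGal
Free-air anomaly = 982654.87 − 983123.37 + (849.27) = 380.77 mGal
Bouguer slab correction = 0.04193 × 1.86 × 2752.0 = 214.63 mGal
Simple Bouguer anomaly = 380.77 − (214.63) = 166.14 mGal
Complete Bouguer anomaly = 166.14 + 5.06 = 171.20 mGal

171.2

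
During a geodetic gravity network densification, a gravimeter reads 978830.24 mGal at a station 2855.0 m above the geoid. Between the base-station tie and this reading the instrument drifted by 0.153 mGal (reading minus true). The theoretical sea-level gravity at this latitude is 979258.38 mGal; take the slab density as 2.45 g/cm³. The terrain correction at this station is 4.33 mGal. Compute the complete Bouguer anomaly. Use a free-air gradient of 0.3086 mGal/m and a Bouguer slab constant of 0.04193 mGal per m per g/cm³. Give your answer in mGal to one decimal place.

Drift-corrected reading = 978830.24 − (0.153) = 978830.087 mGal
Free-air correction = 0.3086 × 2855.0 = 881.05 mGal
Free-air anomaly = 978830.087 − 979258.38 + (881.05) = 452.757 mGal
Bouguer slab correction = 0.04193 × 2.45 × 2855.0 = 293.29 mGal
Simple Bouguer anomaly = 452.757 − (293.29) = 159.467 mGal
Complete Bouguer anomaly = 159.467 + 4.33 = 163.797 mGal

163.8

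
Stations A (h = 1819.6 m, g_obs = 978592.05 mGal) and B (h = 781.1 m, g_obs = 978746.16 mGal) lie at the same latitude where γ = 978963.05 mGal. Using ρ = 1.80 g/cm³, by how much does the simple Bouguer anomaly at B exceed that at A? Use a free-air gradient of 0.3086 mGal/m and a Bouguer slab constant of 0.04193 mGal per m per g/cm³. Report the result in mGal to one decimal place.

-88.0

Δg_SB(A) = 978592.05 − 978963.05 + 0.3086×1819.6 − 0.04193×1.80×1819.6 = 53.20 mGal
Δg_SB(B) = 978746.16 − 978963.05 + 0.3086×781.1 − 0.04193×1.80×781.1 = -34.80 mGal
Difference = -34.80 − (53.20) = -88.00 mGal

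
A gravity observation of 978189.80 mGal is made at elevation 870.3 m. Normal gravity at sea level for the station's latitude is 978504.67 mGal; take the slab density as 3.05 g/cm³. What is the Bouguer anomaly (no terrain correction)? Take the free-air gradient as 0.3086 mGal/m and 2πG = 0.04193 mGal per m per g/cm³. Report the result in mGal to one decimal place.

Free-air correction = 0.3086 × 870.3 = 268.57 mGal
Free-air anomaly = 978189.80 − 978504.67 + (268.57) = -46.30 mGal
Bouguer slab correction = 0.04193 × 3.05 × 870.3 = 111.30 mGal
Simple Bouguer anomaly = -46.30 − (111.30) = -157.60 mGal

-157.6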